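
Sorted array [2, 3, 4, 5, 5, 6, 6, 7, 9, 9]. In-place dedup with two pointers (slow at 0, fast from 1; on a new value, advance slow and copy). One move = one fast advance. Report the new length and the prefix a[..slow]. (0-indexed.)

length 7; prefix = [2, 3, 4, 5, 6, 7, 9]

(s=0,f=1) a[fast]=3≠a[slow]=2 write a[1]=3 → slow++,fast++
(s=1,f=2) a[fast]=4≠a[slow]=3 write a[2]=4 → slow++,fast++
(s=2,f=3) a[fast]=5≠a[slow]=4 write a[3]=5 → slow++,fast++
(s=3,f=4) a[fast]=5=a[slow] dup → fast++
(s=3,f=5) a[fast]=6≠a[slow]=5 write a[4]=6 → slow++,fast++
(s=4,f=6) a[fast]=6=a[slow] dup → fast++
(s=4,f=7) a[fast]=7≠a[slow]=6 write a[5]=7 → slow++,fast++
(s=5,f=8) a[fast]=9≠a[slow]=7 write a[6]=9 → slow++,fast++
(s=6,f=9) a[fast]=9=a[slow] dup → fast++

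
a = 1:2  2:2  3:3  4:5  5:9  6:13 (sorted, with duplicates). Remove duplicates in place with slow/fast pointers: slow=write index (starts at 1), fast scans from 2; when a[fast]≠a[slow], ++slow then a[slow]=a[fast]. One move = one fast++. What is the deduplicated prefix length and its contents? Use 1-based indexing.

length 5; prefix = [2, 3, 5, 9, 13]

slow=1 fast=2: a[fast]=2=a[slow] dup, fast++
slow=1 fast=3: a[fast]=3≠a[slow]=2 write a[2]=3, slow++,fast++
slow=2 fast=4: a[fast]=5≠a[slow]=3 write a[3]=5, slow++,fast++
slow=3 fast=5: a[fast]=9≠a[slow]=5 write a[4]=9, slow++,fast++
slow=4 fast=6: a[fast]=13≠a[slow]=9 write a[5]=13, slow++,fast++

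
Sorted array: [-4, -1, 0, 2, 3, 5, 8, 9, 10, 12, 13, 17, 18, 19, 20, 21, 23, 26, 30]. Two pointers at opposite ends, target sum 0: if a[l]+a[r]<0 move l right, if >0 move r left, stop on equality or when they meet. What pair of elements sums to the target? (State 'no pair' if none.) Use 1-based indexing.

no pair

[1,19] -4+30=26 >0 → r--
[1,18] -4+26=22 >0 → r--
[1,17] -4+23=19 >0 → r--
[1,16] -4+21=17 >0 → r--
[1,15] -4+20=16 >0 → r--
[1,14] -4+19=15 >0 → r--
[1,13] -4+18=14 >0 → r--
[1,12] -4+17=13 >0 → r--
[1,11] -4+13=9 >0 → r--
[1,10] -4+12=8 >0 → r--
[1,9] -4+10=6 >0 → r--
[1,8] -4+9=5 >0 → r--
[1,7] -4+8=4 >0 → r--
[1,6] -4+5=1 >0 → r--
[1,5] -4+3=-1 <0 → l++
[2,5] -1+3=2 >0 → r--
[2,4] -1+2=1 >0 → r--
[2,3] -1+0=-1 <0 → l++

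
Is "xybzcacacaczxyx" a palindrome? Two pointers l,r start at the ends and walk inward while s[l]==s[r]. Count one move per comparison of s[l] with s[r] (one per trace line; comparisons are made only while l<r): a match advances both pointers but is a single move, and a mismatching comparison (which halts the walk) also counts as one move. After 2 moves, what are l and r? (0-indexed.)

l=2, r=12

[0,14] 'x'=='x' → l++,r--
[1,13] 'y'=='y' → l++,r--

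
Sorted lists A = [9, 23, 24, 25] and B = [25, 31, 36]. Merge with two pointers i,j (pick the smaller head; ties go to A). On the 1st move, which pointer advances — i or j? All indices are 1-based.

[i=1,j=1] A[i]=9<=B[j]=25 take 9 → i++

i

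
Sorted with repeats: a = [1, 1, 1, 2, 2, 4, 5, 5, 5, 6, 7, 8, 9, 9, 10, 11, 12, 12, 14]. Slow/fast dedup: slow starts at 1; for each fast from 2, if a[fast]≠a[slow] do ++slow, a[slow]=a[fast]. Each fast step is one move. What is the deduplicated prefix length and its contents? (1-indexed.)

length 12; prefix = [1, 2, 4, 5, 6, 7, 8, 9, 10, 11, 12, 14]

(s=1,f=2) a[fast]=1=a[slow] dup → fast++
(s=1,f=3) a[fast]=1=a[slow] dup → fast++
(s=1,f=4) a[fast]=2≠a[slow]=1 write a[2]=2 → slow++,fast++
(s=2,f=5) a[fast]=2=a[slow] dup → fast++
(s=2,f=6) a[fast]=4≠a[slow]=2 write a[3]=4 → slow++,fast++
(s=3,f=7) a[fast]=5≠a[slow]=4 write a[4]=5 → slow++,fast++
(s=4,f=8) a[fast]=5=a[slow] dup → fast++
(s=4,f=9) a[fast]=5=a[slow] dup → fast++
(s=4,f=10) a[fast]=6≠a[slow]=5 write a[5]=6 → slow++,fast++
(s=5,f=11) a[fast]=7≠a[slow]=6 write a[6]=7 → slow++,fast++
(s=6,f=12) a[fast]=8≠a[slow]=7 write a[7]=8 → slow++,fast++
(s=7,f=13) a[fast]=9≠a[slow]=8 write a[8]=9 → slow++,fast++
(s=8,f=14) a[fast]=9=a[slow] dup → fast++
(s=8,f=15) a[fast]=10≠a[slow]=9 write a[9]=10 → slow++,fast++
(s=9,f=16) a[fast]=11≠a[slow]=10 write a[10]=11 → slow++,fast++
(s=10,f=17) a[fast]=12≠a[slow]=11 write a[11]=12 → slow++,fast++
(s=11,f=18) a[fast]=12=a[slow] dup → fast++
(s=11,f=19) a[fast]=14≠a[slow]=12 write a[12]=14 → slow++,fast++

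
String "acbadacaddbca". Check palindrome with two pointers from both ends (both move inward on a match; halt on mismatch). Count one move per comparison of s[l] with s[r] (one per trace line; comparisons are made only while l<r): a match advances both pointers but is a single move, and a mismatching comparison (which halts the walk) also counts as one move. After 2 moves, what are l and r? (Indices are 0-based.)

[0,12] 'a'=='a' → l++,r--
[1,11] 'c'=='c' → l++,r--

l=2, r=10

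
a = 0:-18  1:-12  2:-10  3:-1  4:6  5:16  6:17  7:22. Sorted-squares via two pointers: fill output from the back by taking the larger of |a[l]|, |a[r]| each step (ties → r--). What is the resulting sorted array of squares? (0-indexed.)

l=0 r=7: |-18|<=|22| out[7]=484, r--
l=0 r=6: |-18|>|17| out[6]=324, l++
l=1 r=6: |-12|<=|17| out[5]=289, r--
l=1 r=5: |-12|<=|16| out[4]=256, r--
l=1 r=4: |-12|>|6| out[3]=144, l++
l=2 r=4: |-10|>|6| out[2]=100, l++
l=3 r=4: |-1|<=|6| out[1]=36, r--
l=3 r=3: |-1|<=|-1| out[0]=1, r--

[1, 36, 100, 144, 256, 289, 324, 484]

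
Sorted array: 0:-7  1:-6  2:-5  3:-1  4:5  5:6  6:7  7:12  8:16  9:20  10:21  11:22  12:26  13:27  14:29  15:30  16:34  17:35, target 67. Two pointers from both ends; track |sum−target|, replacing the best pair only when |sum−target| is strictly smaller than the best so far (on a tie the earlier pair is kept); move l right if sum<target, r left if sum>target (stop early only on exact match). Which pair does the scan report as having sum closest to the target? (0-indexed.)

[0,17] -7+35=28 d=39 * → l++
[1,17] -6+35=29 d=38 * → l++
[2,17] -5+35=30 d=37 * → l++
[3,17] -1+35=34 d=33 * → l++
[4,17] 5+35=40 d=27 * → l++
[5,17] 6+35=41 d=26 * → l++
[6,17] 7+35=42 d=25 * → l++
[7,17] 12+35=47 d=20 * → l++
[8,17] 16+35=51 d=16 * → l++
[9,17] 20+35=55 d=12 * → l++
[10,17] 21+35=56 d=11 * → l++
[11,17] 22+35=57 d=10 * → l++
[12,17] 26+35=61 d=6 * → l++
[13,17] 27+35=62 d=5 * → l++
[14,17] 29+35=64 d=3 * → l++
[15,17] 30+35=65 d=2 * → l++
[16,17] 34+35=69 d=2 → r--

pair (30, 35) with sum 65 (|Δ|=2)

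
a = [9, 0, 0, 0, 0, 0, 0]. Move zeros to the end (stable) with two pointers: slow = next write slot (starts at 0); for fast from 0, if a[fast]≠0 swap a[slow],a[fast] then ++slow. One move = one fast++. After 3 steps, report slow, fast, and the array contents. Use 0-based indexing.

(s=0,f=0) a[fast]=9≠0 swap→a[0]=9 → slow++,fast++
(s=1,f=1) a[fast]=0 → fast++
(s=1,f=2) a[fast]=0 → fast++

slow=1, fast=3, a=[9, 0, 0, 0, 0, 0, 0]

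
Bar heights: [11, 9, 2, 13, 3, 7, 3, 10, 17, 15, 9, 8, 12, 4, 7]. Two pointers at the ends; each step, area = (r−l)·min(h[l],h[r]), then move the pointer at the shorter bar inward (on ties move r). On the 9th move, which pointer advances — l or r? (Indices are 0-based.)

[0,14] min(11,7)*14=98 best=98 * → r--
[0,13] min(11,4)*13=52 best=98 → r--
[0,12] min(11,12)*12=132 best=132 * → l++
[1,12] min(9,12)*11=99 best=132 → l++
[2,12] min(2,12)*10=20 best=132 → l++
[3,12] min(13,12)*9=108 best=132 → r--
[3,11] min(13,8)*8=64 best=132 → r--
[3,10] min(13,9)*7=63 best=132 → r--
[3,9] min(13,15)*6=78 best=132 → l++

l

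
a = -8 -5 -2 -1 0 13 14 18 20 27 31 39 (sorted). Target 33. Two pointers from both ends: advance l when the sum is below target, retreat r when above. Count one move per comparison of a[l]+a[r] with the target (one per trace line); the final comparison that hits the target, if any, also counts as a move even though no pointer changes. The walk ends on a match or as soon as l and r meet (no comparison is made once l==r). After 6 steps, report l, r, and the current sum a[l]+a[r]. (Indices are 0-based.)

l=5, r=10, sum=44

l=0 r=11: -8+39=31 <33, l++
l=1 r=11: -5+39=34 >33, r--
l=1 r=10: -5+31=26 <33, l++
l=2 r=10: -2+31=29 <33, l++
l=3 r=10: -1+31=30 <33, l++
l=4 r=10: 0+31=31 <33, l++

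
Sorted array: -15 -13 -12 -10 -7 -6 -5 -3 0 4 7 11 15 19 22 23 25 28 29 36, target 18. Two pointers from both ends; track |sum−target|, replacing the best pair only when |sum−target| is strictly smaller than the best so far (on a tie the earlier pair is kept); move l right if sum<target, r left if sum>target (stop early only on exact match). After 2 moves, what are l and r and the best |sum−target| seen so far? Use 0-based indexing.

[0,19] -15+36=21 d=3 * → r--
[0,18] -15+29=14 d=4 → l++

l=1, r=18, best |Δ|=3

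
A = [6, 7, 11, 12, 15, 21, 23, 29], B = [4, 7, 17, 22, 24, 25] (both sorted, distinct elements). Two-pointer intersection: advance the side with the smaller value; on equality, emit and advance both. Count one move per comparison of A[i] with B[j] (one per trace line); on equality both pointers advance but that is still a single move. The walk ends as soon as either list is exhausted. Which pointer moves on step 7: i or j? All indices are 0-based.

j

i=0 j=0: 6>4, j++
i=0 j=1: 6<7, i++
i=1 j=1: 7==7 emit, i++,j++
i=2 j=2: 11<17, i++
i=3 j=2: 12<17, i++
i=4 j=2: 15<17, i++
i=5 j=2: 21>17, j++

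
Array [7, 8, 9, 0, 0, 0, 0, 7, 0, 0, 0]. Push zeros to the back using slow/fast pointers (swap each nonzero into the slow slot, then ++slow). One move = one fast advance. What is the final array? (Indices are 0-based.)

[7, 8, 9, 7, 0, 0, 0, 0, 0, 0, 0]

slow=0 fast=0: a[fast]=7≠0 swap→a[0]=7, slow++,fast++
slow=1 fast=1: a[fast]=8≠0 swap→a[1]=8, slow++,fast++
slow=2 fast=2: a[fast]=9≠0 swap→a[2]=9, slow++,fast++
slow=3 fast=3: a[fast]=0, fast++
slow=3 fast=4: a[fast]=0, fast++
slow=3 fast=5: a[fast]=0, fast++
slow=3 fast=6: a[fast]=0, fast++
slow=3 fast=7: a[fast]=7≠0 swap→a[3]=7, slow++,fast++
slow=4 fast=8: a[fast]=0, fast++
slow=4 fast=9: a[fast]=0, fast++
slow=4 fast=10: a[fast]=0, fast++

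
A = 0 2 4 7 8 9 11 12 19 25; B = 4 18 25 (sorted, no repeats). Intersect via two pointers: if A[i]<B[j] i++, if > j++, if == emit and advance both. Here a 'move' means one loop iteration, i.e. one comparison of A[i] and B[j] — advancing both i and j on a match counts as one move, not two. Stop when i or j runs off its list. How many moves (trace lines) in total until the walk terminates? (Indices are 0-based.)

[i=0,j=0] 0<4 → i++
[i=1,j=0] 2<4 → i++
[i=2,j=0] 4==4 emit → i++,j++
[i=3,j=1] 7<18 → i++
[i=4,j=1] 8<18 → i++
[i=5,j=1] 9<18 → i++
[i=6,j=1] 11<18 → i++
[i=7,j=1] 12<18 → i++
[i=8,j=1] 19>18 → j++
[i=8,j=2] 19<25 → i++
[i=9,j=2] 25==25 emit → i++,j++

11 moves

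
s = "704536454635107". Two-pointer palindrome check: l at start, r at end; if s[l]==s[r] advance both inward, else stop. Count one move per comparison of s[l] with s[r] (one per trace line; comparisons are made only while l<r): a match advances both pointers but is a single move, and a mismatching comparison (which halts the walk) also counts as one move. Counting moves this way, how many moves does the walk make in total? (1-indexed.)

3 moves

l=1 r=15: '7'=='7', l++,r--
l=2 r=14: '0'=='0', l++,r--
l=3 r=13: '4'!='1', stop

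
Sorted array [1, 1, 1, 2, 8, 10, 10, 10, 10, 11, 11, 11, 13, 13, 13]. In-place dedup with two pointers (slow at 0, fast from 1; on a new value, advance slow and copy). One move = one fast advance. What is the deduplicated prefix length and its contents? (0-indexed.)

length 6; prefix = [1, 2, 8, 10, 11, 13]

(s=0,f=1) a[fast]=1=a[slow] dup → fast++
(s=0,f=2) a[fast]=1=a[slow] dup → fast++
(s=0,f=3) a[fast]=2≠a[slow]=1 write a[1]=2 → slow++,fast++
(s=1,f=4) a[fast]=8≠a[slow]=2 write a[2]=8 → slow++,fast++
(s=2,f=5) a[fast]=10≠a[slow]=8 write a[3]=10 → slow++,fast++
(s=3,f=6) a[fast]=10=a[slow] dup → fast++
(s=3,f=7) a[fast]=10=a[slow] dup → fast++
(s=3,f=8) a[fast]=10=a[slow] dup → fast++
(s=3,f=9) a[fast]=11≠a[slow]=10 write a[4]=11 → slow++,fast++
(s=4,f=10) a[fast]=11=a[slow] dup → fast++
(s=4,f=11) a[fast]=11=a[slow] dup → fast++
(s=4,f=12) a[fast]=13≠a[slow]=11 write a[5]=13 → slow++,fast++
(s=5,f=13) a[fast]=13=a[slow] dup → fast++
(s=5,f=14) a[fast]=13=a[slow] dup → fast++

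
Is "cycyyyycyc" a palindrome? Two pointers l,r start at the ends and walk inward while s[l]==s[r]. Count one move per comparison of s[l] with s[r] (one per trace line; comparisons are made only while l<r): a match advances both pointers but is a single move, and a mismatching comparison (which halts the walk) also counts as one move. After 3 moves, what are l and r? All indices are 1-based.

l=4, r=7

[1,10] 'c'=='c' → l++,r--
[2,9] 'y'=='y' → l++,r--
[3,8] 'c'=='c' → l++,r--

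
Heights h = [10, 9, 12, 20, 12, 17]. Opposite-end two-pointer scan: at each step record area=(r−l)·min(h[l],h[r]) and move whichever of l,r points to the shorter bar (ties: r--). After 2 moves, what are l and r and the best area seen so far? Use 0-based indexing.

[0,5] min(10,17)*5=50 best=50 * → l++
[1,5] min(9,17)*4=36 best=50 → l++

l=2, r=5, best area=50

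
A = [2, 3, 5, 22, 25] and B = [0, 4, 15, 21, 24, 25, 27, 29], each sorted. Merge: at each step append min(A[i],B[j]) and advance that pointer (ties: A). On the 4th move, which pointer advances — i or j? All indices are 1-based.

j

i=1 j=1: A[i]=2>B[j]=0 take 0, j++
i=1 j=2: A[i]=2<=B[j]=4 take 2, i++
i=2 j=2: A[i]=3<=B[j]=4 take 3, i++
i=3 j=2: A[i]=5>B[j]=4 take 4, j++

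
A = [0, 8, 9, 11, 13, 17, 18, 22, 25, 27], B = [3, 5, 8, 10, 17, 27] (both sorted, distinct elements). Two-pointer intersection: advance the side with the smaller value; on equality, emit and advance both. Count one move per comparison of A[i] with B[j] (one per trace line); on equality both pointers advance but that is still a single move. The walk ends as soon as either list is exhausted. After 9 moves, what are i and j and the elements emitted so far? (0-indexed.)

i=6, j=5, emitted=[8, 17]

[i=0,j=0] 0<3 → i++
[i=1,j=0] 8>3 → j++
[i=1,j=1] 8>5 → j++
[i=1,j=2] 8==8 emit → i++,j++
[i=2,j=3] 9<10 → i++
[i=3,j=3] 11>10 → j++
[i=3,j=4] 11<17 → i++
[i=4,j=4] 13<17 → i++
[i=5,j=4] 17==17 emit → i++,j++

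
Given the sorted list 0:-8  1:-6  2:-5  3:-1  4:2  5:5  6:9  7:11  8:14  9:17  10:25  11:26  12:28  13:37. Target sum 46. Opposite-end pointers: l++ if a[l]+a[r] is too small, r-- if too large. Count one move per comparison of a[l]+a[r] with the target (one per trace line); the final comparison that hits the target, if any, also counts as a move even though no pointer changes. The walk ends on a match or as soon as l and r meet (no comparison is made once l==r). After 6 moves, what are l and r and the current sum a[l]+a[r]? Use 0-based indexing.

l=0 r=13: -8+37=29 <46, l++
l=1 r=13: -6+37=31 <46, l++
l=2 r=13: -5+37=32 <46, l++
l=3 r=13: -1+37=36 <46, l++
l=4 r=13: 2+37=39 <46, l++
l=5 r=13: 5+37=42 <46, l++

l=6, r=13, sum=46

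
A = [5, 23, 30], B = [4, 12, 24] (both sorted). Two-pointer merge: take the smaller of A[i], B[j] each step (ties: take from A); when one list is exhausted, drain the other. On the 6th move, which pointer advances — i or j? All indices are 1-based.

i

i=1 j=1: A[i]=5>B[j]=4 take 4, j++
i=1 j=2: A[i]=5<=B[j]=12 take 5, i++
i=2 j=2: A[i]=23>B[j]=12 take 12, j++
i=2 j=3: A[i]=23<=B[j]=24 take 23, i++
i=3 j=3: A[i]=30>B[j]=24 take 24, j++
i=3 j=4: B done, take A[i]=30, i++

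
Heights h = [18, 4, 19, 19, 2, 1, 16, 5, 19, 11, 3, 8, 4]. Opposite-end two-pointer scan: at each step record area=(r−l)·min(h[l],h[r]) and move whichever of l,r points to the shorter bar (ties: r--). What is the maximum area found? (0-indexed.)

l=0 r=12: min(18,4)*12=48 best=48 *, r--
l=0 r=11: min(18,8)*11=88 best=88 *, r--
l=0 r=10: min(18,3)*10=30 best=88, r--
l=0 r=9: min(18,11)*9=99 best=99 *, r--
l=0 r=8: min(18,19)*8=144 best=144 *, l++
l=1 r=8: min(4,19)*7=28 best=144, l++
l=2 r=8: min(19,19)*6=114 best=144, r--
l=2 r=7: min(19,5)*5=25 best=144, r--
l=2 r=6: min(19,16)*4=64 best=144, r--
l=2 r=5: min(19,1)*3=3 best=144, r--
l=2 r=4: min(19,2)*2=4 best=144, r--
l=2 r=3: min(19,19)*1=19 best=144, r--

max area = 144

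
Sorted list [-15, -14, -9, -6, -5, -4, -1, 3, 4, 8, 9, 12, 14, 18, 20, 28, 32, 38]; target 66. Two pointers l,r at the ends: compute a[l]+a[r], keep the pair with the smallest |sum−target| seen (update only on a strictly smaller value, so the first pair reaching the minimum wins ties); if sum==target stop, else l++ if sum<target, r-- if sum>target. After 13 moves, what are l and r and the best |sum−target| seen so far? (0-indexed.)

l=13, r=17, best |Δ|=14

l=0 r=17: -15+38=23 d=43 *, l++
l=1 r=17: -14+38=24 d=42 *, l++
l=2 r=17: -9+38=29 d=37 *, l++
l=3 r=17: -6+38=32 d=34 *, l++
l=4 r=17: -5+38=33 d=33 *, l++
l=5 r=17: -4+38=34 d=32 *, l++
l=6 r=17: -1+38=37 d=29 *, l++
l=7 r=17: 3+38=41 d=25 *, l++
l=8 r=17: 4+38=42 d=24 *, l++
l=9 r=17: 8+38=46 d=20 *, l++
l=10 r=17: 9+38=47 d=19 *, l++
l=11 r=17: 12+38=50 d=16 *, l++
l=12 r=17: 14+38=52 d=14 *, l++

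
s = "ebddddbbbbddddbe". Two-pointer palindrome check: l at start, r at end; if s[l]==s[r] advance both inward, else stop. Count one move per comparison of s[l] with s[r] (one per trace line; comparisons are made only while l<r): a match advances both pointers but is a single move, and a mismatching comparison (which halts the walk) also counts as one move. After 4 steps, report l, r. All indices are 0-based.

[0,15] 'e'=='e' → l++,r--
[1,14] 'b'=='b' → l++,r--
[2,13] 'd'=='d' → l++,r--
[3,12] 'd'=='d' → l++,r--

l=4, r=11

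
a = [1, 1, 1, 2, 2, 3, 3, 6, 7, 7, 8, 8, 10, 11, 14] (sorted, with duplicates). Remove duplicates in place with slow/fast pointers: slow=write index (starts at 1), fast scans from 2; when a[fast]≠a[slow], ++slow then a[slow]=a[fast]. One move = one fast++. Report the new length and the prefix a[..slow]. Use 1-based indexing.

(s=1,f=2) a[fast]=1=a[slow] dup → fast++
(s=1,f=3) a[fast]=1=a[slow] dup → fast++
(s=1,f=4) a[fast]=2≠a[slow]=1 write a[2]=2 → slow++,fast++
(s=2,f=5) a[fast]=2=a[slow] dup → fast++
(s=2,f=6) a[fast]=3≠a[slow]=2 write a[3]=3 → slow++,fast++
(s=3,f=7) a[fast]=3=a[slow] dup → fast++
(s=3,f=8) a[fast]=6≠a[slow]=3 write a[4]=6 → slow++,fast++
(s=4,f=9) a[fast]=7≠a[slow]=6 write a[5]=7 → slow++,fast++
(s=5,f=10) a[fast]=7=a[slow] dup → fast++
(s=5,f=11) a[fast]=8≠a[slow]=7 write a[6]=8 → slow++,fast++
(s=6,f=12) a[fast]=8=a[slow] dup → fast++
(s=6,f=13) a[fast]=10≠a[slow]=8 write a[7]=10 → slow++,fast++
(s=7,f=14) a[fast]=11≠a[slow]=10 write a[8]=11 → slow++,fast++
(s=8,f=15) a[fast]=14≠a[slow]=11 write a[9]=14 → slow++,fast++

length 9; prefix = [1, 2, 3, 6, 7, 8, 10, 11, 14]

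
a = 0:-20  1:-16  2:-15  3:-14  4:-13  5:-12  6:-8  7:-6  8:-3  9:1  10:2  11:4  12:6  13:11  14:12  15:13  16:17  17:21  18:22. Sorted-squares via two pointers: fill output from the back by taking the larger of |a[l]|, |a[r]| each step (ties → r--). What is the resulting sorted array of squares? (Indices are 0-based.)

l=0 r=18: |-20|<=|22| out[18]=484, r--
l=0 r=17: |-20|<=|21| out[17]=441, r--
l=0 r=16: |-20|>|17| out[16]=400, l++
l=1 r=16: |-16|<=|17| out[15]=289, r--
l=1 r=15: |-16|>|13| out[14]=256, l++
l=2 r=15: |-15|>|13| out[13]=225, l++
l=3 r=15: |-14|>|13| out[12]=196, l++
l=4 r=15: |-13|<=|13| out[11]=169, r--
l=4 r=14: |-13|>|12| out[10]=169, l++
l=5 r=14: |-12|<=|12| out[9]=144, r--
l=5 r=13: |-12|>|11| out[8]=144, l++
l=6 r=13: |-8|<=|11| out[7]=121, r--
l=6 r=12: |-8|>|6| out[6]=64, l++
l=7 r=12: |-6|<=|6| out[5]=36, r--
l=7 r=11: |-6|>|4| out[4]=36, l++
l=8 r=11: |-3|<=|4| out[3]=16, r--
l=8 r=10: |-3|>|2| out[2]=9, l++
l=9 r=10: |1|<=|2| out[1]=4, r--
l=9 r=9: |1|<=|1| out[0]=1, r--

[1, 4, 9, 16, 36, 36, 64, 121, 144, 144, 169, 169, 196, 225, 256, 289, 400, 441, 484]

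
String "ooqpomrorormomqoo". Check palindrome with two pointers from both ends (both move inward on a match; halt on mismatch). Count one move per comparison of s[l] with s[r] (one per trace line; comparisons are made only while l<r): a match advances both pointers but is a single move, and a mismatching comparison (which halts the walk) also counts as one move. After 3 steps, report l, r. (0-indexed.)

[0,16] 'o'=='o' → l++,r--
[1,15] 'o'=='o' → l++,r--
[2,14] 'q'=='q' → l++,r--

l=3, r=13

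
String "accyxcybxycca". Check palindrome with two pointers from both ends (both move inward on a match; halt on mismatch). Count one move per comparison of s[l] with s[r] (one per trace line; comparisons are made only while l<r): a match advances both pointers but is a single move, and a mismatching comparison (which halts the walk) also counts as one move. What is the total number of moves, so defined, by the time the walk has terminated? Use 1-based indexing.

6 moves

[1,13] 'a'=='a' → l++,r--
[2,12] 'c'=='c' → l++,r--
[3,11] 'c'=='c' → l++,r--
[4,10] 'y'=='y' → l++,r--
[5,9] 'x'=='x' → l++,r--
[6,8] 'c'!='b' → stop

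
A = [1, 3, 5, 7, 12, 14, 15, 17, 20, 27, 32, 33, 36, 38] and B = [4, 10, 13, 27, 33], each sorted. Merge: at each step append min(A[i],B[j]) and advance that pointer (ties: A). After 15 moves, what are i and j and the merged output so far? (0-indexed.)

i=11, j=4, merged so far=[1, 3, 4, 5, 7, 10, 12, 13, 14, 15, 17, 20, 27, 27, 32]

i=0 j=0: A[i]=1<=B[j]=4 take 1, i++
i=1 j=0: A[i]=3<=B[j]=4 take 3, i++
i=2 j=0: A[i]=5>B[j]=4 take 4, j++
i=2 j=1: A[i]=5<=B[j]=10 take 5, i++
i=3 j=1: A[i]=7<=B[j]=10 take 7, i++
i=4 j=1: A[i]=12>B[j]=10 take 10, j++
i=4 j=2: A[i]=12<=B[j]=13 take 12, i++
i=5 j=2: A[i]=14>B[j]=13 take 13, j++
i=5 j=3: A[i]=14<=B[j]=27 take 14, i++
i=6 j=3: A[i]=15<=B[j]=27 take 15, i++
i=7 j=3: A[i]=17<=B[j]=27 take 17, i++
i=8 j=3: A[i]=20<=B[j]=27 take 20, i++
i=9 j=3: A[i]=27<=B[j]=27 take 27, i++
i=10 j=3: A[i]=32>B[j]=27 take 27, j++
i=10 j=4: A[i]=32<=B[j]=33 take 32, i++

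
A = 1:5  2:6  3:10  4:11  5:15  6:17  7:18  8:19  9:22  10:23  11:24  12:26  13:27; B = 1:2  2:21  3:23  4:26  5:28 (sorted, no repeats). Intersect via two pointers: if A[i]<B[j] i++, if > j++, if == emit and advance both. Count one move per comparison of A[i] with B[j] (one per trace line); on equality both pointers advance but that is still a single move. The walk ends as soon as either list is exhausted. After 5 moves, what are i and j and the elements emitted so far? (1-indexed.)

i=5, j=2, emitted=[]

i=1 j=1: 5>2, j++
i=1 j=2: 5<21, i++
i=2 j=2: 6<21, i++
i=3 j=2: 10<21, i++
i=4 j=2: 11<21, i++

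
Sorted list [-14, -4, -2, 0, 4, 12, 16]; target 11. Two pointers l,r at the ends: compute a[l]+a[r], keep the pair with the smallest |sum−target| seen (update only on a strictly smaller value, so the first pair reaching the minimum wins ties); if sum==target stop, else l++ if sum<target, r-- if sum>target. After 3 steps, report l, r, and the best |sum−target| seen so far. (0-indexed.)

l=2, r=5, best |Δ|=1

[0,6] -14+16=2 d=9 * → l++
[1,6] -4+16=12 d=1 * → r--
[1,5] -4+12=8 d=3 → l++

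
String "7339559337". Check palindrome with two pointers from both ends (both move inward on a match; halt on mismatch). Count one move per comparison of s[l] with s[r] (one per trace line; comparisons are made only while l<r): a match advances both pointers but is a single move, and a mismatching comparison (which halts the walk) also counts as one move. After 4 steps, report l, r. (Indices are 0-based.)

l=0 r=9: '7'=='7', l++,r--
l=1 r=8: '3'=='3', l++,r--
l=2 r=7: '3'=='3', l++,r--
l=3 r=6: '9'=='9', l++,r--

l=4, r=5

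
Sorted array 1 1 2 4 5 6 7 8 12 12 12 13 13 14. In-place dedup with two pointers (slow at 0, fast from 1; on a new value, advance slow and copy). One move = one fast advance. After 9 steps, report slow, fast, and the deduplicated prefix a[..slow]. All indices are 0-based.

slow=0 fast=1: a[fast]=1=a[slow] dup, fast++
slow=0 fast=2: a[fast]=2≠a[slow]=1 write a[1]=2, slow++,fast++
slow=1 fast=3: a[fast]=4≠a[slow]=2 write a[2]=4, slow++,fast++
slow=2 fast=4: a[fast]=5≠a[slow]=4 write a[3]=5, slow++,fast++
slow=3 fast=5: a[fast]=6≠a[slow]=5 write a[4]=6, slow++,fast++
slow=4 fast=6: a[fast]=7≠a[slow]=6 write a[5]=7, slow++,fast++
slow=5 fast=7: a[fast]=8≠a[slow]=7 write a[6]=8, slow++,fast++
slow=6 fast=8: a[fast]=12≠a[slow]=8 write a[7]=12, slow++,fast++
slow=7 fast=9: a[fast]=12=a[slow] dup, fast++

slow=7, fast=10, prefix=[1, 2, 4, 5, 6, 7, 8, 12]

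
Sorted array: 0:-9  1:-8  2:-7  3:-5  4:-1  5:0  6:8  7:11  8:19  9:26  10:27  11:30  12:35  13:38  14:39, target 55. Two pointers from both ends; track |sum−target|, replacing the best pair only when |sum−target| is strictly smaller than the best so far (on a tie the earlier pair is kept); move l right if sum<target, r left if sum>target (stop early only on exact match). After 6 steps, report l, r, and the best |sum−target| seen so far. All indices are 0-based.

l=6, r=14, best |Δ|=16

l=0 r=14: -9+39=30 d=25 *, l++
l=1 r=14: -8+39=31 d=24 *, l++
l=2 r=14: -7+39=32 d=23 *, l++
l=3 r=14: -5+39=34 d=21 *, l++
l=4 r=14: -1+39=38 d=17 *, l++
l=5 r=14: 0+39=39 d=16 *, l++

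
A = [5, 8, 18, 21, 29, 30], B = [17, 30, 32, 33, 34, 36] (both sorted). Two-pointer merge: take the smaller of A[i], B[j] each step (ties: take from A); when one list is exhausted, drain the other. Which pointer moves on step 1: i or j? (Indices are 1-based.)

[i=1,j=1] A[i]=5<=B[j]=17 take 5 → i++

i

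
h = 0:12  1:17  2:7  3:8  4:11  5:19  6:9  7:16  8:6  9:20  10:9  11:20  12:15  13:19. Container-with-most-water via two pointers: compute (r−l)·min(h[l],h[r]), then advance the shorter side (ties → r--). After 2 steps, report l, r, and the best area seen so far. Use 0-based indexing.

[0,13] min(12,19)*13=156 best=156 * → l++
[1,13] min(17,19)*12=204 best=204 * → l++

l=2, r=13, best area=204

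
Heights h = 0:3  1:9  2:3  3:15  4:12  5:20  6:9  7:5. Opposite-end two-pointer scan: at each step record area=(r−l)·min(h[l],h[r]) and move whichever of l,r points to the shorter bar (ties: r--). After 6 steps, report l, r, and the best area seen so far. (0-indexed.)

l=4, r=5, best area=45

[0,7] min(3,5)*7=21 best=21 * → l++
[1,7] min(9,5)*6=30 best=30 * → r--
[1,6] min(9,9)*5=45 best=45 * → r--
[1,5] min(9,20)*4=36 best=45 → l++
[2,5] min(3,20)*3=9 best=45 → l++
[3,5] min(15,20)*2=30 best=45 → l++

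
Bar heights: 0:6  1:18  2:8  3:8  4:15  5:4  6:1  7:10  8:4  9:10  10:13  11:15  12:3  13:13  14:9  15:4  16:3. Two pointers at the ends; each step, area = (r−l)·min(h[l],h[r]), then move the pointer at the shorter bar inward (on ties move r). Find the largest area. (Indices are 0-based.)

max area = 156

l=0 r=16: min(6,3)*16=48 best=48 *, r--
l=0 r=15: min(6,4)*15=60 best=60 *, r--
l=0 r=14: min(6,9)*14=84 best=84 *, l++
l=1 r=14: min(18,9)*13=117 best=117 *, r--
l=1 r=13: min(18,13)*12=156 best=156 *, r--
l=1 r=12: min(18,3)*11=33 best=156, r--
l=1 r=11: min(18,15)*10=150 best=156, r--
l=1 r=10: min(18,13)*9=117 best=156, r--
l=1 r=9: min(18,10)*8=80 best=156, r--
l=1 r=8: min(18,4)*7=28 best=156, r--
l=1 r=7: min(18,10)*6=60 best=156, r--
l=1 r=6: min(18,1)*5=5 best=156, r--
l=1 r=5: min(18,4)*4=16 best=156, r--
l=1 r=4: min(18,15)*3=45 best=156, r--
l=1 r=3: min(18,8)*2=16 best=156, r--
l=1 r=2: min(18,8)*1=8 best=156, r--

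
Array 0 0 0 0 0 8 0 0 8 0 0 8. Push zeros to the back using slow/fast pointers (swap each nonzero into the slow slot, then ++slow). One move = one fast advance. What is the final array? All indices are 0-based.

(s=0,f=0) a[fast]=0 → fast++
(s=0,f=1) a[fast]=0 → fast++
(s=0,f=2) a[fast]=0 → fast++
(s=0,f=3) a[fast]=0 → fast++
(s=0,f=4) a[fast]=0 → fast++
(s=0,f=5) a[fast]=8≠0 swap→a[0]=8 → slow++,fast++
(s=1,f=6) a[fast]=0 → fast++
(s=1,f=7) a[fast]=0 → fast++
(s=1,f=8) a[fast]=8≠0 swap→a[1]=8 → slow++,fast++
(s=2,f=9) a[fast]=0 → fast++
(s=2,f=10) a[fast]=0 → fast++
(s=2,f=11) a[fast]=8≠0 swap→a[2]=8 → slow++,fast++

[8, 8, 8, 0, 0, 0, 0, 0, 0, 0, 0, 0]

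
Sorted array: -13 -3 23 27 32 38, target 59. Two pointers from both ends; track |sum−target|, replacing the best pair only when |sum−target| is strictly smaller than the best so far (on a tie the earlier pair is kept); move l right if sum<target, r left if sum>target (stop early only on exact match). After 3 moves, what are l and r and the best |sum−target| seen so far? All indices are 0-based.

l=2, r=4, best |Δ|=2

l=0 r=5: -13+38=25 d=34 *, l++
l=1 r=5: -3+38=35 d=24 *, l++
l=2 r=5: 23+38=61 d=2 *, r--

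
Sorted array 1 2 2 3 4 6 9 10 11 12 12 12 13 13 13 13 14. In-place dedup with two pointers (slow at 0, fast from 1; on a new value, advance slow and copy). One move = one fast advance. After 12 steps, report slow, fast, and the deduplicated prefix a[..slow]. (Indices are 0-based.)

(s=0,f=1) a[fast]=2≠a[slow]=1 write a[1]=2 → slow++,fast++
(s=1,f=2) a[fast]=2=a[slow] dup → fast++
(s=1,f=3) a[fast]=3≠a[slow]=2 write a[2]=3 → slow++,fast++
(s=2,f=4) a[fast]=4≠a[slow]=3 write a[3]=4 → slow++,fast++
(s=3,f=5) a[fast]=6≠a[slow]=4 write a[4]=6 → slow++,fast++
(s=4,f=6) a[fast]=9≠a[slow]=6 write a[5]=9 → slow++,fast++
(s=5,f=7) a[fast]=10≠a[slow]=9 write a[6]=10 → slow++,fast++
(s=6,f=8) a[fast]=11≠a[slow]=10 write a[7]=11 → slow++,fast++
(s=7,f=9) a[fast]=12≠a[slow]=11 write a[8]=12 → slow++,fast++
(s=8,f=10) a[fast]=12=a[slow] dup → fast++
(s=8,f=11) a[fast]=12=a[slow] dup → fast++
(s=8,f=12) a[fast]=13≠a[slow]=12 write a[9]=13 → slow++,fast++

slow=9, fast=13, prefix=[1, 2, 3, 4, 6, 9, 10, 11, 12, 13]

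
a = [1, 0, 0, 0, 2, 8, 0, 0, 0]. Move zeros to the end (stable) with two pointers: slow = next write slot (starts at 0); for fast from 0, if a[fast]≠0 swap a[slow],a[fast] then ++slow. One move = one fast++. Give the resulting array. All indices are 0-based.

[1, 2, 8, 0, 0, 0, 0, 0, 0]

(s=0,f=0) a[fast]=1≠0 swap→a[0]=1 → slow++,fast++
(s=1,f=1) a[fast]=0 → fast++
(s=1,f=2) a[fast]=0 → fast++
(s=1,f=3) a[fast]=0 → fast++
(s=1,f=4) a[fast]=2≠0 swap→a[1]=2 → slow++,fast++
(s=2,f=5) a[fast]=8≠0 swap→a[2]=8 → slow++,fast++
(s=3,f=6) a[fast]=0 → fast++
(s=3,f=7) a[fast]=0 → fast++
(s=3,f=8) a[fast]=0 → fast++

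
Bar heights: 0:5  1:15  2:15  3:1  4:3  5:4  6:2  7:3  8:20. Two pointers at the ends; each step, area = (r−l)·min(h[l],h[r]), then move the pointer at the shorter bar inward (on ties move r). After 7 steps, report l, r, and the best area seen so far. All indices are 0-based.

l=7, r=8, best area=105

l=0 r=8: min(5,20)*8=40 best=40 *, l++
l=1 r=8: min(15,20)*7=105 best=105 *, l++
l=2 r=8: min(15,20)*6=90 best=105, l++
l=3 r=8: min(1,20)*5=5 best=105, l++
l=4 r=8: min(3,20)*4=12 best=105, l++
l=5 r=8: min(4,20)*3=12 best=105, l++
l=6 r=8: min(2,20)*2=4 best=105, l++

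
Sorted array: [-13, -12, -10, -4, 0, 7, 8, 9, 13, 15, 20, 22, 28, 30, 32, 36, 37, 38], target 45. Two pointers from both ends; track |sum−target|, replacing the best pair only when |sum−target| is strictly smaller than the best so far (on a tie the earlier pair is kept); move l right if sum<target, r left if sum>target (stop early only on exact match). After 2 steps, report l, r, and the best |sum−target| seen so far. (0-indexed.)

l=2, r=17, best |Δ|=19

[0,17] -13+38=25 d=20 * → l++
[1,17] -12+38=26 d=19 * → l++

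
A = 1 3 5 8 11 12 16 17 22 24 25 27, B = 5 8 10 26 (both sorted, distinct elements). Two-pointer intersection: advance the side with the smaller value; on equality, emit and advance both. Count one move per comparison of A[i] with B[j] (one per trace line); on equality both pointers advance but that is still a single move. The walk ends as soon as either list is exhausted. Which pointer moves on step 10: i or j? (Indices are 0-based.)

i

[i=0,j=0] 1<5 → i++
[i=1,j=0] 3<5 → i++
[i=2,j=0] 5==5 emit → i++,j++
[i=3,j=1] 8==8 emit → i++,j++
[i=4,j=2] 11>10 → j++
[i=4,j=3] 11<26 → i++
[i=5,j=3] 12<26 → i++
[i=6,j=3] 16<26 → i++
[i=7,j=3] 17<26 → i++
[i=8,j=3] 22<26 → i++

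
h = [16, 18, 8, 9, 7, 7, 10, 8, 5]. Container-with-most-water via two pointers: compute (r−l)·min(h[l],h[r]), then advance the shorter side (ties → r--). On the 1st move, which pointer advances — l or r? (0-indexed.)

r

l=0 r=8: min(16,5)*8=40 best=40 *, r--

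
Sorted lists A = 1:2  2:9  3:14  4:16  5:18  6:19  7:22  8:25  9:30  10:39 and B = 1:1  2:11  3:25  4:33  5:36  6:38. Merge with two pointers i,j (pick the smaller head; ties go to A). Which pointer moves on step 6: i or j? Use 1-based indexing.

i

i=1 j=1: A[i]=2>B[j]=1 take 1, j++
i=1 j=2: A[i]=2<=B[j]=11 take 2, i++
i=2 j=2: A[i]=9<=B[j]=11 take 9, i++
i=3 j=2: A[i]=14>B[j]=11 take 11, j++
i=3 j=3: A[i]=14<=B[j]=25 take 14, i++
i=4 j=3: A[i]=16<=B[j]=25 take 16, i++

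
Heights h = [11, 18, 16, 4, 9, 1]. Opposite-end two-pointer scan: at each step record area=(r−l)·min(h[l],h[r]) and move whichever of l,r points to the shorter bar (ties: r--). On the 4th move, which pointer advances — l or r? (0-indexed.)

l

l=0 r=5: min(11,1)*5=5 best=5 *, r--
l=0 r=4: min(11,9)*4=36 best=36 *, r--
l=0 r=3: min(11,4)*3=12 best=36, r--
l=0 r=2: min(11,16)*2=22 best=36, l++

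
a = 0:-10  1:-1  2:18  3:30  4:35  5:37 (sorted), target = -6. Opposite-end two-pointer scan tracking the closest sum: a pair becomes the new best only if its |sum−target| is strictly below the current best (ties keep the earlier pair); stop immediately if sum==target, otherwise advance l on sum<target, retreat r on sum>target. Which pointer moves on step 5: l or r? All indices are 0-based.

[0,5] -10+37=27 d=33 * → r--
[0,4] -10+35=25 d=31 * → r--
[0,3] -10+30=20 d=26 * → r--
[0,2] -10+18=8 d=14 * → r--
[0,1] -10+-1=-11 d=5 * → l++

l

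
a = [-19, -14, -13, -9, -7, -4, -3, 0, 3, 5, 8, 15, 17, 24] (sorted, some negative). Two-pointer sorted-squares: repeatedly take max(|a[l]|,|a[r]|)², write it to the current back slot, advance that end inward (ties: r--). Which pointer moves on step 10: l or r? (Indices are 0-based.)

r

[0,13] |-19|<=|24| out[13]=576 → r--
[0,12] |-19|>|17| out[12]=361 → l++
[1,12] |-14|<=|17| out[11]=289 → r--
[1,11] |-14|<=|15| out[10]=225 → r--
[1,10] |-14|>|8| out[9]=196 → l++
[2,10] |-13|>|8| out[8]=169 → l++
[3,10] |-9|>|8| out[7]=81 → l++
[4,10] |-7|<=|8| out[6]=64 → r--
[4,9] |-7|>|5| out[5]=49 → l++
[5,9] |-4|<=|5| out[4]=25 → r--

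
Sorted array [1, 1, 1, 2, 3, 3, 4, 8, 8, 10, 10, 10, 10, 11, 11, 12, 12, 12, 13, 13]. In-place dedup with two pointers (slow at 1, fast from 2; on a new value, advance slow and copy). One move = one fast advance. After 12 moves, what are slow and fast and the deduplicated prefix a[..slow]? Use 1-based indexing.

slow=1 fast=2: a[fast]=1=a[slow] dup, fast++
slow=1 fast=3: a[fast]=1=a[slow] dup, fast++
slow=1 fast=4: a[fast]=2≠a[slow]=1 write a[2]=2, slow++,fast++
slow=2 fast=5: a[fast]=3≠a[slow]=2 write a[3]=3, slow++,fast++
slow=3 fast=6: a[fast]=3=a[slow] dup, fast++
slow=3 fast=7: a[fast]=4≠a[slow]=3 write a[4]=4, slow++,fast++
slow=4 fast=8: a[fast]=8≠a[slow]=4 write a[5]=8, slow++,fast++
slow=5 fast=9: a[fast]=8=a[slow] dup, fast++
slow=5 fast=10: a[fast]=10≠a[slow]=8 write a[6]=10, slow++,fast++
slow=6 fast=11: a[fast]=10=a[slow] dup, fast++
slow=6 fast=12: a[fast]=10=a[slow] dup, fast++
slow=6 fast=13: a[fast]=10=a[slow] dup, fast++

slow=6, fast=14, prefix=[1, 2, 3, 4, 8, 10]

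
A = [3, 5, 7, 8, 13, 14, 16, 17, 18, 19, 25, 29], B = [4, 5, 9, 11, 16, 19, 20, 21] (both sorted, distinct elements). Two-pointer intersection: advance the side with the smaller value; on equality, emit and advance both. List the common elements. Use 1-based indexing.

intersection = [5, 16, 19]

i=1 j=1: 3<4, i++
i=2 j=1: 5>4, j++
i=2 j=2: 5==5 emit, i++,j++
i=3 j=3: 7<9, i++
i=4 j=3: 8<9, i++
i=5 j=3: 13>9, j++
i=5 j=4: 13>11, j++
i=5 j=5: 13<16, i++
i=6 j=5: 14<16, i++
i=7 j=5: 16==16 emit, i++,j++
i=8 j=6: 17<19, i++
i=9 j=6: 18<19, i++
i=10 j=6: 19==19 emit, i++,j++
i=11 j=7: 25>20, j++
i=11 j=8: 25>21, j++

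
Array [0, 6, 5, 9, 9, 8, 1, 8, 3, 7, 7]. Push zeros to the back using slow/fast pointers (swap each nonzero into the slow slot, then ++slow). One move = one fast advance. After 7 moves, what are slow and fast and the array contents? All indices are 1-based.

slow=7, fast=8, a=[6, 5, 9, 9, 8, 1, 0, 8, 3, 7, 7]

(s=1,f=1) a[fast]=0 → fast++
(s=1,f=2) a[fast]=6≠0 swap→a[1]=6 → slow++,fast++
(s=2,f=3) a[fast]=5≠0 swap→a[2]=5 → slow++,fast++
(s=3,f=4) a[fast]=9≠0 swap→a[3]=9 → slow++,fast++
(s=4,f=5) a[fast]=9≠0 swap→a[4]=9 → slow++,fast++
(s=5,f=6) a[fast]=8≠0 swap→a[5]=8 → slow++,fast++
(s=6,f=7) a[fast]=1≠0 swap→a[6]=1 → slow++,fast++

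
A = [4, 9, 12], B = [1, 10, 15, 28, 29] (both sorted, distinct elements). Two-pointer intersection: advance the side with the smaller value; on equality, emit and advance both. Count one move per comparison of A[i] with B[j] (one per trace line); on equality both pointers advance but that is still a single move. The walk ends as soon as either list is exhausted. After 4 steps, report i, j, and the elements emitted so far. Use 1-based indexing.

i=3, j=3, emitted=[]

i=1 j=1: 4>1, j++
i=1 j=2: 4<10, i++
i=2 j=2: 9<10, i++
i=3 j=2: 12>10, j++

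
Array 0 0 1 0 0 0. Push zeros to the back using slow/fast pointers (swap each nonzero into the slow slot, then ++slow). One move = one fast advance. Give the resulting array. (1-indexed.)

slow=1 fast=1: a[fast]=0, fast++
slow=1 fast=2: a[fast]=0, fast++
slow=1 fast=3: a[fast]=1≠0 swap→a[1]=1, slow++,fast++
slow=2 fast=4: a[fast]=0, fast++
slow=2 fast=5: a[fast]=0, fast++
slow=2 fast=6: a[fast]=0, fast++

[1, 0, 0, 0, 0, 0]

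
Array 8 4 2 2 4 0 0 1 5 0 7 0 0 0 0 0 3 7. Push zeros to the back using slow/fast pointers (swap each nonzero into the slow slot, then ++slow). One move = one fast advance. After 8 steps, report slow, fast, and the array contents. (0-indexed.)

slow=6, fast=8, a=[8, 4, 2, 2, 4, 1, 0, 0, 5, 0, 7, 0, 0, 0, 0, 0, 3, 7]

(s=0,f=0) a[fast]=8≠0 swap→a[0]=8 → slow++,fast++
(s=1,f=1) a[fast]=4≠0 swap→a[1]=4 → slow++,fast++
(s=2,f=2) a[fast]=2≠0 swap→a[2]=2 → slow++,fast++
(s=3,f=3) a[fast]=2≠0 swap→a[3]=2 → slow++,fast++
(s=4,f=4) a[fast]=4≠0 swap→a[4]=4 → slow++,fast++
(s=5,f=5) a[fast]=0 → fast++
(s=5,f=6) a[fast]=0 → fast++
(s=5,f=7) a[fast]=1≠0 swap→a[5]=1 → slow++,fast++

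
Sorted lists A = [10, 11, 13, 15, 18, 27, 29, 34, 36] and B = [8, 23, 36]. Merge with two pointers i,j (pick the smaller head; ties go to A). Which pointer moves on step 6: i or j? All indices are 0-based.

[i=0,j=0] A[i]=10>B[j]=8 take 8 → j++
[i=0,j=1] A[i]=10<=B[j]=23 take 10 → i++
[i=1,j=1] A[i]=11<=B[j]=23 take 11 → i++
[i=2,j=1] A[i]=13<=B[j]=23 take 13 → i++
[i=3,j=1] A[i]=15<=B[j]=23 take 15 → i++
[i=4,j=1] A[i]=18<=B[j]=23 take 18 → i++

i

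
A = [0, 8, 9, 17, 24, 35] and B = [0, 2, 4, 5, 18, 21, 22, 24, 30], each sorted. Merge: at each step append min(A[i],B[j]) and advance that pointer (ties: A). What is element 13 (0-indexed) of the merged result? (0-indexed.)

merged[13] = 30

[i=0,j=0] A[i]=0<=B[j]=0 take 0 → i++
[i=1,j=0] A[i]=8>B[j]=0 take 0 → j++
[i=1,j=1] A[i]=8>B[j]=2 take 2 → j++
[i=1,j=2] A[i]=8>B[j]=4 take 4 → j++
[i=1,j=3] A[i]=8>B[j]=5 take 5 → j++
[i=1,j=4] A[i]=8<=B[j]=18 take 8 → i++
[i=2,j=4] A[i]=9<=B[j]=18 take 9 → i++
[i=3,j=4] A[i]=17<=B[j]=18 take 17 → i++
[i=4,j=4] A[i]=24>B[j]=18 take 18 → j++
[i=4,j=5] A[i]=24>B[j]=21 take 21 → j++
[i=4,j=6] A[i]=24>B[j]=22 take 22 → j++
[i=4,j=7] A[i]=24<=B[j]=24 take 24 → i++
[i=5,j=7] A[i]=35>B[j]=24 take 24 → j++
[i=5,j=8] A[i]=35>B[j]=30 take 30 → j++
[i=5,j=9] B done, take A[i]=35 → i++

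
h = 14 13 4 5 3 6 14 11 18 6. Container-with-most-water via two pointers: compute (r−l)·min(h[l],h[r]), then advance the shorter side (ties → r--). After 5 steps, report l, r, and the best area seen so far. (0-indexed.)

l=4, r=8, best area=112

l=0 r=9: min(14,6)*9=54 best=54 *, r--
l=0 r=8: min(14,18)*8=112 best=112 *, l++
l=1 r=8: min(13,18)*7=91 best=112, l++
l=2 r=8: min(4,18)*6=24 best=112, l++
l=3 r=8: min(5,18)*5=25 best=112, l++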